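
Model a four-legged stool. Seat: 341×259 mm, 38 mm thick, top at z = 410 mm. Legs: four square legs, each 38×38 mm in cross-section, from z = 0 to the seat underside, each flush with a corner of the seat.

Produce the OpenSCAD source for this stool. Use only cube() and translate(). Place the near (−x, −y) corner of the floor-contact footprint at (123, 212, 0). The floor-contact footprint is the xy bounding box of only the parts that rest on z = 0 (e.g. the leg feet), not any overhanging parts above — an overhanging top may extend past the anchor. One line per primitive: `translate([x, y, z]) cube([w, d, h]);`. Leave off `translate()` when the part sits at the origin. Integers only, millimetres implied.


translate([123, 212, 372]) cube([341, 259, 38]);
translate([123, 212, 0]) cube([38, 38, 372]);
translate([426, 212, 0]) cube([38, 38, 372]);
translate([123, 433, 0]) cube([38, 38, 372]);
translate([426, 433, 0]) cube([38, 38, 372]);


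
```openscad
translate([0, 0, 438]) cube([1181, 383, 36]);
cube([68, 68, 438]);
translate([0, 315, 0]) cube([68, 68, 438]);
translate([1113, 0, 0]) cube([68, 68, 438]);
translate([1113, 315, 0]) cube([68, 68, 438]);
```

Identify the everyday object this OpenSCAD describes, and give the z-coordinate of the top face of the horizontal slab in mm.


A bench. The seat-top height is 474 mm.

A long slab on four corner posts — a bench. The slab sits at z = 438 with thickness 36, so the top is 438 + 36 = 474 mm.


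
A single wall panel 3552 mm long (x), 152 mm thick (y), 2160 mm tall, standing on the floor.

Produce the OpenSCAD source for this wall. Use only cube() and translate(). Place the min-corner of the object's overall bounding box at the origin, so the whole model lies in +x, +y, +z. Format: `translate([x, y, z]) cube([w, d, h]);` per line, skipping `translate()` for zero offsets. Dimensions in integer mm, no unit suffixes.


cube([3552, 152, 2160]);


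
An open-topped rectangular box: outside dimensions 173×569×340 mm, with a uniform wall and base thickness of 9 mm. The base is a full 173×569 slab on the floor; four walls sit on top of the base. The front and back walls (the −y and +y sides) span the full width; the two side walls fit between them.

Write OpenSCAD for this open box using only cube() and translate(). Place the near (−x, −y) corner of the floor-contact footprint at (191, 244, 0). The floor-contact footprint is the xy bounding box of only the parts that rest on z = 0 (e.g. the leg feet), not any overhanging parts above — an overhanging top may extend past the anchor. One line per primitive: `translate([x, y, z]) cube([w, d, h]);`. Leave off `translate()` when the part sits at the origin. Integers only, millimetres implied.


translate([191, 244, 0]) cube([173, 569, 9]);
translate([191, 244, 9]) cube([173, 9, 331]);
translate([191, 804, 9]) cube([173, 9, 331]);
translate([191, 253, 9]) cube([9, 551, 331]);
translate([355, 253, 9]) cube([9, 551, 331]);


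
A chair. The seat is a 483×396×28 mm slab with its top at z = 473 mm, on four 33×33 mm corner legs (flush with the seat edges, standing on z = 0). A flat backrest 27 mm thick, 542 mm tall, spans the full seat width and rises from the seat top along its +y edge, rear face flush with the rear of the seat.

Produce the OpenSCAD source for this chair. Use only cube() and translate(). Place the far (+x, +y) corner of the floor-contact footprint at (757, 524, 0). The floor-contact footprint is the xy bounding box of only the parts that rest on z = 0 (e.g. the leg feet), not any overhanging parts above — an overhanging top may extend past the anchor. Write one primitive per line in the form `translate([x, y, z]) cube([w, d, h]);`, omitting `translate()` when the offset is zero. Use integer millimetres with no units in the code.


translate([274, 128, 445]) cube([483, 396, 28]);
translate([274, 128, 0]) cube([33, 33, 445]);
translate([724, 128, 0]) cube([33, 33, 445]);
translate([274, 491, 0]) cube([33, 33, 445]);
translate([724, 491, 0]) cube([33, 33, 445]);
translate([274, 497, 473]) cube([483, 27, 542]);


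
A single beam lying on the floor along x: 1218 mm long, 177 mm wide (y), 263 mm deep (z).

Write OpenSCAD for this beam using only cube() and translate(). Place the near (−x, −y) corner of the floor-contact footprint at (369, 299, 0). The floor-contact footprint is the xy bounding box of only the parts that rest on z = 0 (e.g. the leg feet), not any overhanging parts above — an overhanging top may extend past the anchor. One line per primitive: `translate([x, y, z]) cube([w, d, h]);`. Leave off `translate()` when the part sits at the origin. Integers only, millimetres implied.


translate([369, 299, 0]) cube([1218, 177, 263]);


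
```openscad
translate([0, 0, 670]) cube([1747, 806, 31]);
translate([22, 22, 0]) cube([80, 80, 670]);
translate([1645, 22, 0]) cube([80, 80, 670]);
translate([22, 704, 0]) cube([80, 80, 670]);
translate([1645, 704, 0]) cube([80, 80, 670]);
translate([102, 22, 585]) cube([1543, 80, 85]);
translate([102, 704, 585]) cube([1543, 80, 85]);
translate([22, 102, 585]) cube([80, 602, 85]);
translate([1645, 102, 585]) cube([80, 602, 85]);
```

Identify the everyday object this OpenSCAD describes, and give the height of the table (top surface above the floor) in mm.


A table. The table height is 701 mm.

A 1747×806×31 slab sits at z = 670 on four 80 mm square posts — a table. The top surface is at 670 + 31 = 701 mm.


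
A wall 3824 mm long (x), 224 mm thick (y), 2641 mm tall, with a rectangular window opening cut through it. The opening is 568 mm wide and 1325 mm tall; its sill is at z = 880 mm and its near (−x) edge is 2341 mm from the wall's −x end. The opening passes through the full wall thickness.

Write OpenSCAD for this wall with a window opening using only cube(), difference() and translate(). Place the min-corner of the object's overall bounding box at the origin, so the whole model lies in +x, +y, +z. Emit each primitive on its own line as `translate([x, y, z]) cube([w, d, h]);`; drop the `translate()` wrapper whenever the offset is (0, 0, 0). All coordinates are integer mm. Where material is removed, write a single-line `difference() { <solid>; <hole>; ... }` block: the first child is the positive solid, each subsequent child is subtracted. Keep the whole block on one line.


difference() { cube([3824, 224, 2641]); translate([2341, 0, 880]) cube([568, 224, 1325]); }


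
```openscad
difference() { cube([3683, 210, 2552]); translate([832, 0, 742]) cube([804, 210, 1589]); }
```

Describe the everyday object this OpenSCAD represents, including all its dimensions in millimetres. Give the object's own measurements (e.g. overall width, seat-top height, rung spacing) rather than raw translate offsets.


A wall 3683 mm long (x), 210 mm thick (y), 2552 mm tall, with a rectangular window opening cut through it. The opening is 804 mm wide and 1589 mm tall; its sill is at z = 742 mm and its near (−x) edge is 832 mm from the wall's −x end. The opening passes through the full wall thickness.


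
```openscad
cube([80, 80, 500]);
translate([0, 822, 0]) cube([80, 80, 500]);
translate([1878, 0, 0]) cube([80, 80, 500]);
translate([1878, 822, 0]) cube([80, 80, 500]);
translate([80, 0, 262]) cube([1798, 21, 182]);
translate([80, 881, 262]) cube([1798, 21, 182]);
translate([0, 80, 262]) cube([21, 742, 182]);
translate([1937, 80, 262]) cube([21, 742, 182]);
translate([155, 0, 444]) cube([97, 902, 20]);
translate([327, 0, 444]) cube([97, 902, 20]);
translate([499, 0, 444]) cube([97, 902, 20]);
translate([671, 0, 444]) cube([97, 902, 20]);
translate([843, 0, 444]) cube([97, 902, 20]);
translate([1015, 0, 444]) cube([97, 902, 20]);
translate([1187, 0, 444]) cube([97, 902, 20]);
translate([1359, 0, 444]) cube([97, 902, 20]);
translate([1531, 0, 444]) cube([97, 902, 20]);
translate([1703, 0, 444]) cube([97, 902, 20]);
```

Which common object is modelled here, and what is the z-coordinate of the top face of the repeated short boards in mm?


A bed frame. The slat-top height is 464 mm.

Four posts, four rails, and a row of slats — a bed frame. Slats sit on the rails at z = 262 + 182 = 444; with slat thickness 20, the top is 464 mm.


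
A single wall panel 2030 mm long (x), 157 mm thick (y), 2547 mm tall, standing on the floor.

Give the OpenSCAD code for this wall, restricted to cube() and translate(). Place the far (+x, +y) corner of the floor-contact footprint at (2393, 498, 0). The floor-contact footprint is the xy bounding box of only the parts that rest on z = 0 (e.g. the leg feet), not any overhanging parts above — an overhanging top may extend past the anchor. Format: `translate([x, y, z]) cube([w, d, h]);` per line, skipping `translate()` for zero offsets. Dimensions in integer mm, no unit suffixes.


translate([363, 341, 0]) cube([2030, 157, 2547]);


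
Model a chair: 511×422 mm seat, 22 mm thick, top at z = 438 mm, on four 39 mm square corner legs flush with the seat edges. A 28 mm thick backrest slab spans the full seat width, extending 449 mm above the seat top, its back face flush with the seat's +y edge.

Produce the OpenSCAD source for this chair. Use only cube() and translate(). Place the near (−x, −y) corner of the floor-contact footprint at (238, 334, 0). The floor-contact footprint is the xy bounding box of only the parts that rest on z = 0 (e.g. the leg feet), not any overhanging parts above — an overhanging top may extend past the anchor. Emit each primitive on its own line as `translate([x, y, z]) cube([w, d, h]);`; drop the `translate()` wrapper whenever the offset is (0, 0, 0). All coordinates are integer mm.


translate([238, 334, 416]) cube([511, 422, 22]);
translate([238, 334, 0]) cube([39, 39, 416]);
translate([710, 334, 0]) cube([39, 39, 416]);
translate([238, 717, 0]) cube([39, 39, 416]);
translate([710, 717, 0]) cube([39, 39, 416]);
translate([238, 728, 438]) cube([511, 28, 449]);


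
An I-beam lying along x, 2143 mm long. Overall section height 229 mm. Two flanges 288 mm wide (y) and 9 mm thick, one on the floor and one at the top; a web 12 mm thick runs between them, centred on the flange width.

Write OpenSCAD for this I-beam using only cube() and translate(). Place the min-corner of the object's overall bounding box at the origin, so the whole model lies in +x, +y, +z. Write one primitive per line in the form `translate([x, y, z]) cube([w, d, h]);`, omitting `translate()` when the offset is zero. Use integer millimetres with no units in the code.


cube([2143, 288, 9]);
translate([0, 138, 9]) cube([2143, 12, 211]);
translate([0, 0, 220]) cube([2143, 288, 9]);


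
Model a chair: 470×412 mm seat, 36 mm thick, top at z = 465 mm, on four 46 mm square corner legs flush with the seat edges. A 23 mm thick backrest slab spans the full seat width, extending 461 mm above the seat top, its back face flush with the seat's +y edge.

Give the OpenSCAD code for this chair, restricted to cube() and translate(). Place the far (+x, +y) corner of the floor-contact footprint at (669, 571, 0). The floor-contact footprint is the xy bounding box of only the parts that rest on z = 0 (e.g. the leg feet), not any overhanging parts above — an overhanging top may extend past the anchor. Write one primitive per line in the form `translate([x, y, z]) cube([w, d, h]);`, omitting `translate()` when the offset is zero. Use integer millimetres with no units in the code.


// leg_h = 465 - 36 = 429
translate([199, 159, 429]) cube([470, 412, 36]);
translate([199, 159, 0]) cube([46, 46, 429]);
translate([623, 159, 0]) cube([46, 46, 429]);
translate([199, 525, 0]) cube([46, 46, 429]);
translate([623, 525, 0]) cube([46, 46, 429]);
translate([199, 548, 465]) cube([470, 23, 461]);


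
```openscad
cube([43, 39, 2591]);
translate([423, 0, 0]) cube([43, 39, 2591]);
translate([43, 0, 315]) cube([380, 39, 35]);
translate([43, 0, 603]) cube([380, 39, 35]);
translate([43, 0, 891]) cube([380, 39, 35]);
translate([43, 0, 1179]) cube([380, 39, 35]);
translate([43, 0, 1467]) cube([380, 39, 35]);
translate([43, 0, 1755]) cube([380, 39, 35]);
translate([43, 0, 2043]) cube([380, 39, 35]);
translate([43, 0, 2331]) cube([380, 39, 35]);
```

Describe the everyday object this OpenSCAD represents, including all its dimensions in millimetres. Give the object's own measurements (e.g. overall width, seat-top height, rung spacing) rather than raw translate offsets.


A straight ladder. Two 43×39 mm vertical rails, 2591 mm tall, stand 466 mm apart (outside-to-outside) with their front faces coplanar on the −y side. 8 rungs, each 39 mm deep and 35 mm tall, span between the inner faces of the rails, front faces flush with the rails. The lowest rung's underside is at z = 315 mm and rungs are spaced 288 mm apart (underside to underside).


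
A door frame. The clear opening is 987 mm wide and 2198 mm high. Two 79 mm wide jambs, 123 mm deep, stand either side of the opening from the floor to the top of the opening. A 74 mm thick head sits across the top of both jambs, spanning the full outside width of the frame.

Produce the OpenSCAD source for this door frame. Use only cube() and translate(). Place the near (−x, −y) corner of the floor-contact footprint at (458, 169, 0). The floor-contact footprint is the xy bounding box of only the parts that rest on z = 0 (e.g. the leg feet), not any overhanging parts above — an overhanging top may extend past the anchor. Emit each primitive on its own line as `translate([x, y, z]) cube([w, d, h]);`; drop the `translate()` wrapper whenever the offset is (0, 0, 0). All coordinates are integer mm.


translate([458, 169, 0]) cube([79, 123, 2198]);
translate([1524, 169, 0]) cube([79, 123, 2198]);
translate([458, 169, 2198]) cube([1145, 123, 74]);


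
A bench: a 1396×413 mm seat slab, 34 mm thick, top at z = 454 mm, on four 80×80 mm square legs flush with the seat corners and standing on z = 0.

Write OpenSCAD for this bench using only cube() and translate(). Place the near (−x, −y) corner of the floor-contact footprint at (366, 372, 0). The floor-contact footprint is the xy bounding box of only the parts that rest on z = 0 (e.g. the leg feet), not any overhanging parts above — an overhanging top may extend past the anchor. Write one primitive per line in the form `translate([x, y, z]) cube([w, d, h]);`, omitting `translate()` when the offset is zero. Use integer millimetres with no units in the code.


translate([366, 372, 420]) cube([1396, 413, 34]);
translate([366, 372, 0]) cube([80, 80, 420]);
translate([366, 705, 0]) cube([80, 80, 420]);
translate([1682, 372, 0]) cube([80, 80, 420]);
translate([1682, 705, 0]) cube([80, 80, 420]);


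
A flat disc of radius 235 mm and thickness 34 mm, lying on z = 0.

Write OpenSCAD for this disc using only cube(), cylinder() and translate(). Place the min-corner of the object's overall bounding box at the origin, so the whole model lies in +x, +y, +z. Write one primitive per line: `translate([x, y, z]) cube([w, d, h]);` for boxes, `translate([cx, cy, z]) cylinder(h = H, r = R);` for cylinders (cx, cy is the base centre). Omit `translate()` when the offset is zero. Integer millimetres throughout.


translate([235, 235, 0]) cylinder(h = 34, r = 235);


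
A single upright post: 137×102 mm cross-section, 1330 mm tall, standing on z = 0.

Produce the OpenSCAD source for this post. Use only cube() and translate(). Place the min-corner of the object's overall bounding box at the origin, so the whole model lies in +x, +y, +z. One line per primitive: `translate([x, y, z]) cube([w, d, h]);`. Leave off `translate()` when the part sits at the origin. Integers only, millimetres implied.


cube([137, 102, 1330]);


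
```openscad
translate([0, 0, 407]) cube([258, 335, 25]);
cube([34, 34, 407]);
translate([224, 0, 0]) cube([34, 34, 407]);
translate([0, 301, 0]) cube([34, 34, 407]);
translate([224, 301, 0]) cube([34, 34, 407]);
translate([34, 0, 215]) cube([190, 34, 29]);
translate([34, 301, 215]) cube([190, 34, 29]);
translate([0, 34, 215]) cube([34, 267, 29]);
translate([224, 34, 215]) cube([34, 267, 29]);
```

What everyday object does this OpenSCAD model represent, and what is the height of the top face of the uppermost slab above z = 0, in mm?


A stool. The seat height is 432 mm.

A 258×335×25 slab at z = 407 on four corner posts — a stool. The seat top is 407 + 25 = 432 mm.


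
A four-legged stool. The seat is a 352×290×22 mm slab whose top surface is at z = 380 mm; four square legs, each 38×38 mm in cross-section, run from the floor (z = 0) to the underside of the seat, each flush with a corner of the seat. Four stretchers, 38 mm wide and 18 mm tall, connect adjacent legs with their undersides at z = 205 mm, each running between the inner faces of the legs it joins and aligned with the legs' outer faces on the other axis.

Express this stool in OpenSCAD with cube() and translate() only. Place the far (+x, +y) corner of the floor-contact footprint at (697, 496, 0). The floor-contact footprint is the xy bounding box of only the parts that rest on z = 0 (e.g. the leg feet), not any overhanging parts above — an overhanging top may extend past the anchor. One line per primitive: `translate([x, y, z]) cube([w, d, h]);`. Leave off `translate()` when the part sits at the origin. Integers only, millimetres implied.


// leg_h = 380 - 22 = 358
// stretcher span = 352 - 2*38 = 276
translate([345, 206, 358]) cube([352, 290, 22]);
translate([345, 206, 0]) cube([38, 38, 358]);
translate([659, 206, 0]) cube([38, 38, 358]);
translate([345, 458, 0]) cube([38, 38, 358]);
translate([659, 458, 0]) cube([38, 38, 358]);
translate([383, 206, 205]) cube([276, 38, 18]);
translate([383, 458, 205]) cube([276, 38, 18]);
translate([345, 244, 205]) cube([38, 214, 18]);
translate([659, 244, 205]) cube([38, 214, 18]);


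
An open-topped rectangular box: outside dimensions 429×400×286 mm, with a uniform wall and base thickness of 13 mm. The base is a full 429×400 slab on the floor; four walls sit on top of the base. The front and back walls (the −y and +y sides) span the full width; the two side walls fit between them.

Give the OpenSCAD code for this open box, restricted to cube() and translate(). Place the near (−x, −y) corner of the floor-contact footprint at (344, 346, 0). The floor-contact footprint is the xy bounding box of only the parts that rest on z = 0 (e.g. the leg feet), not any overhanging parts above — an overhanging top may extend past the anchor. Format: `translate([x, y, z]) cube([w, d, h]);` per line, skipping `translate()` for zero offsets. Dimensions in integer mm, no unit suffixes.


translate([344, 346, 0]) cube([429, 400, 13]);
translate([344, 346, 13]) cube([429, 13, 273]);
translate([344, 733, 13]) cube([429, 13, 273]);
translate([344, 359, 13]) cube([13, 374, 273]);
translate([760, 359, 13]) cube([13, 374, 273]);


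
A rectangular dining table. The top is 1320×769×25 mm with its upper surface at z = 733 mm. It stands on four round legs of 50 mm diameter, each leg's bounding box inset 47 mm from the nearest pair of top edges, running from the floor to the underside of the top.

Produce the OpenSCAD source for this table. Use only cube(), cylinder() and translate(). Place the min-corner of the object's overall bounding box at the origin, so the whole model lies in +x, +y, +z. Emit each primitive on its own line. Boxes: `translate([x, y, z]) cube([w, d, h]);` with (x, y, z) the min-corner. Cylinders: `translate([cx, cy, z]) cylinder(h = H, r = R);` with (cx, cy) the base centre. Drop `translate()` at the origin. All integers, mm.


translate([0, 0, 708]) cube([1320, 769, 25]);
translate([72, 72, 0]) cylinder(h = 708, r = 25);
translate([1248, 72, 0]) cylinder(h = 708, r = 25);
translate([72, 697, 0]) cylinder(h = 708, r = 25);
translate([1248, 697, 0]) cylinder(h = 708, r = 25);


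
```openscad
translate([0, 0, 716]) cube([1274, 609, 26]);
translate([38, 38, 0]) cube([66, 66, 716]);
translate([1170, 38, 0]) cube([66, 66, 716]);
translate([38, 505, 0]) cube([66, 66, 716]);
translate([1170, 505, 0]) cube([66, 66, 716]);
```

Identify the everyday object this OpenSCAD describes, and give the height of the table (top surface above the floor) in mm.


A table. The table height is 742 mm.

A 1274×609×26 slab sits at z = 716 on four 66 mm square posts — a table. The top surface is at 716 + 26 = 742 mm.


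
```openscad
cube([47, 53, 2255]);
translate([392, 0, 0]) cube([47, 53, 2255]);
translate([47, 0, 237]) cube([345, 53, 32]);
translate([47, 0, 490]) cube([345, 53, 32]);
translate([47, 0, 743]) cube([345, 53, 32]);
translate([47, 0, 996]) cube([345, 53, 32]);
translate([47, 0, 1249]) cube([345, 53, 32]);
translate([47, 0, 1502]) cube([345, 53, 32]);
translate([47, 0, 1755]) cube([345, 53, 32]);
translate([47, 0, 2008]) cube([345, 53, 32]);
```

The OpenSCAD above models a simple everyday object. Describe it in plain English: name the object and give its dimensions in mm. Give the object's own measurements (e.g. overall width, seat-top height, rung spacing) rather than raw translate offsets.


A straight ladder. Two 47×53 mm vertical rails, 2255 mm tall, stand 439 mm apart (outside-to-outside) with their front faces coplanar on the −y side. 8 rungs, each 53 mm deep and 32 mm tall, span between the inner faces of the rails, front faces flush with the rails. The lowest rung's underside is at z = 237 mm and rungs are spaced 253 mm apart (underside to underside).


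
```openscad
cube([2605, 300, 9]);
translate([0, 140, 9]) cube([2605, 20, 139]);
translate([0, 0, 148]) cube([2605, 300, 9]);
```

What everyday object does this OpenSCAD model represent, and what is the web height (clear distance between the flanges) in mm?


An I-beam. The web height is 139 mm.

Two wide flanges with a thin centred web — an I-beam. Overall 157 mm minus two 9 mm flanges gives a web of 157 − 2·9 = 139 mm.


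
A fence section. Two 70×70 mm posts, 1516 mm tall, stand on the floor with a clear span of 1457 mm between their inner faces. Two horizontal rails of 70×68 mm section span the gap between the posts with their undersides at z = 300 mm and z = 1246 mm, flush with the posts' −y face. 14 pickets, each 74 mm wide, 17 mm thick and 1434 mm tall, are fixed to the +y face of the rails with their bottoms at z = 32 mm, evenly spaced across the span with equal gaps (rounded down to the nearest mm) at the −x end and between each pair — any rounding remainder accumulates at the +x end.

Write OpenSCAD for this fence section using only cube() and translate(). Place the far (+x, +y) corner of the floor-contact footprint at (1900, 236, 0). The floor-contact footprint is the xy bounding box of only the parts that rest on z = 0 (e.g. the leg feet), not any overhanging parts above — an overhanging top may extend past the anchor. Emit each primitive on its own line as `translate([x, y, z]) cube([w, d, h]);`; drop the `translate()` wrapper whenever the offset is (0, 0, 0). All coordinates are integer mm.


translate([303, 166, 0]) cube([70, 70, 1516]);
translate([1830, 166, 0]) cube([70, 70, 1516]);
translate([373, 166, 300]) cube([1457, 70, 68]);
translate([373, 166, 1246]) cube([1457, 70, 68]);
translate([401, 236, 32]) cube([74, 17, 1434]);
translate([503, 236, 32]) cube([74, 17, 1434]);
translate([605, 236, 32]) cube([74, 17, 1434]);
translate([707, 236, 32]) cube([74, 17, 1434]);
translate([809, 236, 32]) cube([74, 17, 1434]);
translate([911, 236, 32]) cube([74, 17, 1434]);
translate([1013, 236, 32]) cube([74, 17, 1434]);
translate([1115, 236, 32]) cube([74, 17, 1434]);
translate([1217, 236, 32]) cube([74, 17, 1434]);
translate([1319, 236, 32]) cube([74, 17, 1434]);
translate([1421, 236, 32]) cube([74, 17, 1434]);
translate([1523, 236, 32]) cube([74, 17, 1434]);
translate([1625, 236, 32]) cube([74, 17, 1434]);
translate([1727, 236, 32]) cube([74, 17, 1434]);


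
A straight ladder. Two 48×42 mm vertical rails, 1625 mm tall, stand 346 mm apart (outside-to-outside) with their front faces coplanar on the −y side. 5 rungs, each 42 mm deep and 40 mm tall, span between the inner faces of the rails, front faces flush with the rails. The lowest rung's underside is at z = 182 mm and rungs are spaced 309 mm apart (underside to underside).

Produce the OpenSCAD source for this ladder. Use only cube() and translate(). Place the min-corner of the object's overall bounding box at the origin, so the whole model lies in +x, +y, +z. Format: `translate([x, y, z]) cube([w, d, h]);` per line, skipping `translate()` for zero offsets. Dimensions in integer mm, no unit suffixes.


cube([48, 42, 1625]);
translate([298, 0, 0]) cube([48, 42, 1625]);
translate([48, 0, 182]) cube([250, 42, 40]);
translate([48, 0, 491]) cube([250, 42, 40]);
translate([48, 0, 800]) cube([250, 42, 40]);
translate([48, 0, 1109]) cube([250, 42, 40]);
translate([48, 0, 1418]) cube([250, 42, 40]);


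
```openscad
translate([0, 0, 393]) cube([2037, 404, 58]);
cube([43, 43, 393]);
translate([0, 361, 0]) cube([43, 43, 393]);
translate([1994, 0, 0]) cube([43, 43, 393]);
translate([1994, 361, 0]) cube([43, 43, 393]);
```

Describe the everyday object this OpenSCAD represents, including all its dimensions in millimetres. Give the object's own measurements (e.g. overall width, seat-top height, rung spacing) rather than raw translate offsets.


A long wooden bench with a 2037 mm (x) × 404 mm (y) seat, 58 mm thick, its top surface 451 mm above the floor. Four 43 mm square legs at the seat corners, flush with the edges, run from z = 0 to the seat underside.


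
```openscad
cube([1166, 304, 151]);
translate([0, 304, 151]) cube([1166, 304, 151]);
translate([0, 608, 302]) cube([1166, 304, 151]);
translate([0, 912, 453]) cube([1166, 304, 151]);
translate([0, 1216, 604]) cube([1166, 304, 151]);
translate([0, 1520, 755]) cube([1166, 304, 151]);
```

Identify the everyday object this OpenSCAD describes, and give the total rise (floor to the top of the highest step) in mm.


A staircase. The total rise is 906 mm.

6 identical blocks, each offset up and back from the previous — a staircase. Each step is 151 mm tall and there are 6 of them, so the total rise is 6 × 151 = 906 mm.


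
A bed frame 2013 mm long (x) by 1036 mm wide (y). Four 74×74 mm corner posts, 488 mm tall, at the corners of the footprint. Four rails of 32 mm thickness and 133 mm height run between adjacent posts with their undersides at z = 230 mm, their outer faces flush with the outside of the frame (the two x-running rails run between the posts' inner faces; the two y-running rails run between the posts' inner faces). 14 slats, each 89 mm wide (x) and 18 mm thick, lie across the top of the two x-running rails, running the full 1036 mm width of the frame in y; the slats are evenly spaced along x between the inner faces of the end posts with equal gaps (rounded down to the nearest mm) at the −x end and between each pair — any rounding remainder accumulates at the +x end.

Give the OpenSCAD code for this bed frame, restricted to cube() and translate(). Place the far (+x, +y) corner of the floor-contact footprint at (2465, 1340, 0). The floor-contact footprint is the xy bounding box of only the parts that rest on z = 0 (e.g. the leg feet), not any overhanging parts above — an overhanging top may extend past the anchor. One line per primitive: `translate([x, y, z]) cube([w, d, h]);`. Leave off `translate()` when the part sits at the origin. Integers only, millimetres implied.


translate([452, 304, 0]) cube([74, 74, 488]);
translate([452, 1266, 0]) cube([74, 74, 488]);
translate([2391, 304, 0]) cube([74, 74, 488]);
translate([2391, 1266, 0]) cube([74, 74, 488]);
translate([526, 304, 230]) cube([1865, 32, 133]);
translate([526, 1308, 230]) cube([1865, 32, 133]);
translate([452, 378, 230]) cube([32, 888, 133]);
translate([2433, 378, 230]) cube([32, 888, 133]);
translate([567, 304, 363]) cube([89, 1036, 18]);
translate([697, 304, 363]) cube([89, 1036, 18]);
translate([827, 304, 363]) cube([89, 1036, 18]);
translate([957, 304, 363]) cube([89, 1036, 18]);
translate([1087, 304, 363]) cube([89, 1036, 18]);
translate([1217, 304, 363]) cube([89, 1036, 18]);
translate([1347, 304, 363]) cube([89, 1036, 18]);
translate([1477, 304, 363]) cube([89, 1036, 18]);
translate([1607, 304, 363]) cube([89, 1036, 18]);
translate([1737, 304, 363]) cube([89, 1036, 18]);
translate([1867, 304, 363]) cube([89, 1036, 18]);
translate([1997, 304, 363]) cube([89, 1036, 18]);
translate([2127, 304, 363]) cube([89, 1036, 18]);
translate([2257, 304, 363]) cube([89, 1036, 18]);


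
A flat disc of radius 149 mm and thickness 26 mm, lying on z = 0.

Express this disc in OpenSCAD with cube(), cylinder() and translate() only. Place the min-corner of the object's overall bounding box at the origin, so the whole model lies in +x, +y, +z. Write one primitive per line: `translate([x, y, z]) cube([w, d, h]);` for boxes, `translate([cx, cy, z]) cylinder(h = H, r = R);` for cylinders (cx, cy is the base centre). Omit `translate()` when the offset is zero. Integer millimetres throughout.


translate([149, 149, 0]) cylinder(h = 26, r = 149);


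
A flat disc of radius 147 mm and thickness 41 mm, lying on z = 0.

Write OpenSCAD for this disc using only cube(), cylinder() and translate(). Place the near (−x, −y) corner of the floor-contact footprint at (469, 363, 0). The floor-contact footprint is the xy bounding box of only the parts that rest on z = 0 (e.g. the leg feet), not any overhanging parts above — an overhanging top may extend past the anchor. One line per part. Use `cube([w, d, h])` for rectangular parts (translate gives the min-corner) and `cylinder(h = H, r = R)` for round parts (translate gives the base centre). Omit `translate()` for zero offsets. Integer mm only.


translate([616, 510, 0]) cylinder(h = 41, r = 147);


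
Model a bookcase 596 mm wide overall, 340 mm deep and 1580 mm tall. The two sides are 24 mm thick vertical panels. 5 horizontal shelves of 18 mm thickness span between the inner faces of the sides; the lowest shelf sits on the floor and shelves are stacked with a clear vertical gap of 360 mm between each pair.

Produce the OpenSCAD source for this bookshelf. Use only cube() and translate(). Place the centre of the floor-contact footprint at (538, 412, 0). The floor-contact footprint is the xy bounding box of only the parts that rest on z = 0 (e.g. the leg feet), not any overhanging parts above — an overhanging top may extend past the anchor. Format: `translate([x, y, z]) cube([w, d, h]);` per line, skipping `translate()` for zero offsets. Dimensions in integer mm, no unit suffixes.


translate([240, 242, 0]) cube([24, 340, 1580]);
translate([812, 242, 0]) cube([24, 340, 1580]);
translate([264, 242, 0]) cube([548, 340, 18]);
translate([264, 242, 378]) cube([548, 340, 18]);
translate([264, 242, 756]) cube([548, 340, 18]);
translate([264, 242, 1134]) cube([548, 340, 18]);
translate([264, 242, 1512]) cube([548, 340, 18]);


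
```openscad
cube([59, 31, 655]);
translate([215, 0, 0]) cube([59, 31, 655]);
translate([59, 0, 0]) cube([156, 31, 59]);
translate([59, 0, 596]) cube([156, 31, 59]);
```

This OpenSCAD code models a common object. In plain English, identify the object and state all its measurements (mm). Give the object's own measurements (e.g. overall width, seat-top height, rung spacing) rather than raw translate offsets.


A rectangular picture frame lying in the x–z plane (depth along y). The opening is 156 mm wide (x) by 537 mm tall (z), surrounded by a border 59 mm wide on all four sides. The frame is 31 mm deep and is made of two full-height vertical stiles with two horizontal rails fitted between them.


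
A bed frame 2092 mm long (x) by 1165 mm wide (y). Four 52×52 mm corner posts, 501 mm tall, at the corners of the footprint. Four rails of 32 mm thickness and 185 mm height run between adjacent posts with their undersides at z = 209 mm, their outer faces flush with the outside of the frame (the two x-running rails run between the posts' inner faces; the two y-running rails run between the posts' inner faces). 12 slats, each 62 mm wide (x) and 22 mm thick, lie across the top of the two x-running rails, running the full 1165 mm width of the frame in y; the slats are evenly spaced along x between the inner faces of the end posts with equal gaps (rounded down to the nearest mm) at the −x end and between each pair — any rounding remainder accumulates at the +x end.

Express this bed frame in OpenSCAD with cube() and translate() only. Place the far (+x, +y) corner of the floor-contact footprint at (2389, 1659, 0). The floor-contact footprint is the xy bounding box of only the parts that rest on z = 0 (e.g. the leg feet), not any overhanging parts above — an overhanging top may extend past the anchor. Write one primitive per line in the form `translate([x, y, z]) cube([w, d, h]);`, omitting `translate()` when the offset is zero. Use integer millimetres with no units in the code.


translate([297, 494, 0]) cube([52, 52, 501]);
translate([297, 1607, 0]) cube([52, 52, 501]);
translate([2337, 494, 0]) cube([52, 52, 501]);
translate([2337, 1607, 0]) cube([52, 52, 501]);
translate([349, 494, 209]) cube([1988, 32, 185]);
translate([349, 1627, 209]) cube([1988, 32, 185]);
translate([297, 546, 209]) cube([32, 1061, 185]);
translate([2357, 546, 209]) cube([32, 1061, 185]);
translate([444, 494, 394]) cube([62, 1165, 22]);
translate([601, 494, 394]) cube([62, 1165, 22]);
translate([758, 494, 394]) cube([62, 1165, 22]);
translate([915, 494, 394]) cube([62, 1165, 22]);
translate([1072, 494, 394]) cube([62, 1165, 22]);
translate([1229, 494, 394]) cube([62, 1165, 22]);
translate([1386, 494, 394]) cube([62, 1165, 22]);
translate([1543, 494, 394]) cube([62, 1165, 22]);
translate([1700, 494, 394]) cube([62, 1165, 22]);
translate([1857, 494, 394]) cube([62, 1165, 22]);
translate([2014, 494, 394]) cube([62, 1165, 22]);
translate([2171, 494, 394]) cube([62, 1165, 22]);


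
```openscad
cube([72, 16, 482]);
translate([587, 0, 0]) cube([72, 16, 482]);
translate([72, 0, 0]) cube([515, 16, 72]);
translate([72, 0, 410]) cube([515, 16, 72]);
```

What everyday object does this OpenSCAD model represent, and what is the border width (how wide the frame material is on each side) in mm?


A picture frame. The border width is 72 mm.

Four thin pieces enclosing a rectangular opening — a picture frame. The two full-height stiles are 482 mm tall; the top rail sits at z = 410 and is 72 mm tall, so the border above the opening is 482 − 410 = 72 mm, matching the stile x-width.


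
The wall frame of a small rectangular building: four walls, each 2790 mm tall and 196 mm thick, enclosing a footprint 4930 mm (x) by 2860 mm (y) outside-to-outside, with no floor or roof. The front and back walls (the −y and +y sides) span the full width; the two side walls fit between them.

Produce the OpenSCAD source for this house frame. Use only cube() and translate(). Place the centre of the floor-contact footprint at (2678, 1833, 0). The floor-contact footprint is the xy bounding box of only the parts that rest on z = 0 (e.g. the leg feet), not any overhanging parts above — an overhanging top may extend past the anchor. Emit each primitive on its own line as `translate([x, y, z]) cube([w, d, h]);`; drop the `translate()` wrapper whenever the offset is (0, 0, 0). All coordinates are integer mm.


translate([213, 403, 0]) cube([4930, 196, 2790]);
translate([213, 3067, 0]) cube([4930, 196, 2790]);
translate([213, 599, 0]) cube([196, 2468, 2790]);
translate([4947, 599, 0]) cube([196, 2468, 2790]);


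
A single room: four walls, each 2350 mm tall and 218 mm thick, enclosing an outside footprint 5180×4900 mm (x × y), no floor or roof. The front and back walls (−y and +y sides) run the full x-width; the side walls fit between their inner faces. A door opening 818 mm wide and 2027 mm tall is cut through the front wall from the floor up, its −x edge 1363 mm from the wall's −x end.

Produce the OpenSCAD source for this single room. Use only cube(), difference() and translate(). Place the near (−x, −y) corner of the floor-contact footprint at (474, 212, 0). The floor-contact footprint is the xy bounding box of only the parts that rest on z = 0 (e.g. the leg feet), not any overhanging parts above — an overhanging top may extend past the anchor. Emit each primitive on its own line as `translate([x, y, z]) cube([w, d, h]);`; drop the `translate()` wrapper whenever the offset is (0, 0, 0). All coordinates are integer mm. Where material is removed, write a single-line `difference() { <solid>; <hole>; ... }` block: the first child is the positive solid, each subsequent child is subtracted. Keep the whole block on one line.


difference() { translate([474, 212, 0]) cube([5180, 218, 2350]); translate([1837, 212, 0]) cube([818, 218, 2027]); }
translate([474, 4894, 0]) cube([5180, 218, 2350]);
translate([474, 430, 0]) cube([218, 4464, 2350]);
translate([5436, 430, 0]) cube([218, 4464, 2350]);


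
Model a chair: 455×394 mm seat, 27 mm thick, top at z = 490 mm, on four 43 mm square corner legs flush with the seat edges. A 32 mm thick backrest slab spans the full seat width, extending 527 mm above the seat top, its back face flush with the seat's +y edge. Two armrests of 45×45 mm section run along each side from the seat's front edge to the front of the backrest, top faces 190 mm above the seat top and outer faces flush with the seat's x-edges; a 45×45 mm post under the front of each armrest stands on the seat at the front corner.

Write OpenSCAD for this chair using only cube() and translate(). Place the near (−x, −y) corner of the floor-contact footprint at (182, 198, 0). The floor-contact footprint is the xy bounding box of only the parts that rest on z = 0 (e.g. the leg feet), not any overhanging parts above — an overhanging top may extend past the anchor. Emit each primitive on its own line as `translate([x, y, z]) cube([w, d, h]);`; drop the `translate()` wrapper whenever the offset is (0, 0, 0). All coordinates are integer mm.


translate([182, 198, 463]) cube([455, 394, 27]);
translate([182, 198, 0]) cube([43, 43, 463]);
translate([594, 198, 0]) cube([43, 43, 463]);
translate([182, 549, 0]) cube([43, 43, 463]);
translate([594, 549, 0]) cube([43, 43, 463]);
translate([182, 560, 490]) cube([455, 32, 527]);
translate([182, 198, 635]) cube([45, 362, 45]);
translate([592, 198, 635]) cube([45, 362, 45]);
translate([182, 198, 490]) cube([45, 45, 145]);
translate([592, 198, 490]) cube([45, 45, 145]);


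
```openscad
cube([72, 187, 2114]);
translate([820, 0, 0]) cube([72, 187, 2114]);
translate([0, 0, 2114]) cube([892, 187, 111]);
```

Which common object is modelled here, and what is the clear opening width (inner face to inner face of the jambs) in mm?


A door frame. The clear opening width is 748 mm.

Two 2114 mm tall posts with a header on top — a door frame. The left jamb is 72 mm wide at x = 0; the right jamb starts at x = 820. The clear opening is 820 − 72 = 748 mm.


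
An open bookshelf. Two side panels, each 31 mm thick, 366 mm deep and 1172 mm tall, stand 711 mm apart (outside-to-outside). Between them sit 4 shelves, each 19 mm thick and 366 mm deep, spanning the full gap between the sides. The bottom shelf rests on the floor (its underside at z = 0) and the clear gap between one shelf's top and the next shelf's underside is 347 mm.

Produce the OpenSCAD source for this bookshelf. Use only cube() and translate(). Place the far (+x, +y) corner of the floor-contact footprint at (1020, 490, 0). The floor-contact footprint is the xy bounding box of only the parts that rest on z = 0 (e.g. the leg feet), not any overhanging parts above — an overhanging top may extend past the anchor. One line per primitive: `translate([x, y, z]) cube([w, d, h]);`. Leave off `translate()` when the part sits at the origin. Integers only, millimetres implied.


translate([309, 124, 0]) cube([31, 366, 1172]);
translate([989, 124, 0]) cube([31, 366, 1172]);
translate([340, 124, 0]) cube([649, 366, 19]);
translate([340, 124, 366]) cube([649, 366, 19]);
translate([340, 124, 732]) cube([649, 366, 19]);
translate([340, 124, 1098]) cube([649, 366, 19]);


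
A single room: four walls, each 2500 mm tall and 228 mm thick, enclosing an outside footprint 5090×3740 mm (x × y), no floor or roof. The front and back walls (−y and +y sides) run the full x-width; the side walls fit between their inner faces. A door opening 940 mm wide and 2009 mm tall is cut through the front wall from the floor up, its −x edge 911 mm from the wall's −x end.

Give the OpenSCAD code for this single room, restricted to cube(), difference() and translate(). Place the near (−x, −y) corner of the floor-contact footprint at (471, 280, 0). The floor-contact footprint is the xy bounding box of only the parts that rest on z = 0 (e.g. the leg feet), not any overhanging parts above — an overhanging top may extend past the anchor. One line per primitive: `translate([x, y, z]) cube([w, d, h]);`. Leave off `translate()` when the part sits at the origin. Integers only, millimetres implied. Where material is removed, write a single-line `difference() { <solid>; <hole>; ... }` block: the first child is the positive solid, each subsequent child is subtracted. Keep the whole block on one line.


difference() { translate([471, 280, 0]) cube([5090, 228, 2500]); translate([1382, 280, 0]) cube([940, 228, 2009]); }
translate([471, 3792, 0]) cube([5090, 228, 2500]);
translate([471, 508, 0]) cube([228, 3284, 2500]);
translate([5333, 508, 0]) cube([228, 3284, 2500]);
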